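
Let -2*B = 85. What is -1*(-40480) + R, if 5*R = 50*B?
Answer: 40055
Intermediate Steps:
B = -85/2 (B = -½*85 = -85/2 ≈ -42.500)
R = -425 (R = (50*(-85/2))/5 = (⅕)*(-2125) = -425)
-1*(-40480) + R = -1*(-40480) - 425 = 40480 - 425 = 40055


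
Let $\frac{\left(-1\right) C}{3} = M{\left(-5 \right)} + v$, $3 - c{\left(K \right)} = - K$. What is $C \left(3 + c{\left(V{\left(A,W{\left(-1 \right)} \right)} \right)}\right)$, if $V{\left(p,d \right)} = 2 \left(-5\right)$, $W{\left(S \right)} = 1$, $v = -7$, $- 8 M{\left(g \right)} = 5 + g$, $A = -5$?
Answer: $-84$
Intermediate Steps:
$M{\left(g \right)} = - \frac{5}{8} - \frac{g}{8}$ ($M{\left(g \right)} = - \frac{5 + g}{8} = - \frac{5}{8} - \frac{g}{8}$)
$V{\left(p,d \right)} = -10$
$c{\left(K \right)} = 3 + K$ ($c{\left(K \right)} = 3 - - K = 3 + K$)
$C = 21$ ($C = - 3 \left(\left(- \frac{5}{8} - - \frac{5}{8}\right) - 7\right) = - 3 \left(\left(- \frac{5}{8} + \frac{5}{8}\right) - 7\right) = - 3 \left(0 - 7\right) = \left(-3\right) \left(-7\right) = 21$)
$C \left(3 + c{\left(V{\left(A,W{\left(-1 \right)} \right)} \right)}\right) = 21 \left(3 + \left(3 - 10\right)\right) = 21 \left(3 - 7\right) = 21 \left(-4\right) = -84$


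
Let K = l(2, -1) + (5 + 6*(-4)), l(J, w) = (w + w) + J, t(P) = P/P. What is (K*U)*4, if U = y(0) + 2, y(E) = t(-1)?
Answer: -228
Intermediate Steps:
t(P) = 1
y(E) = 1
l(J, w) = J + 2*w (l(J, w) = 2*w + J = J + 2*w)
K = -19 (K = (2 + 2*(-1)) + (5 + 6*(-4)) = (2 - 2) + (5 - 24) = 0 - 19 = -19)
U = 3 (U = 1 + 2 = 3)
(K*U)*4 = -19*3*4 = -57*4 = -228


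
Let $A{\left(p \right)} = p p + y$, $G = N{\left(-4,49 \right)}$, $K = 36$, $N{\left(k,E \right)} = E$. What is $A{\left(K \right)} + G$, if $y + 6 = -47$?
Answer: $1292$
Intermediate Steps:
$G = 49$
$y = -53$ ($y = -6 - 47 = -53$)
$A{\left(p \right)} = -53 + p^{2}$ ($A{\left(p \right)} = p p - 53 = p^{2} - 53 = -53 + p^{2}$)
$A{\left(K \right)} + G = \left(-53 + 36^{2}\right) + 49 = \left(-53 + 1296\right) + 49 = 1243 + 49 = 1292$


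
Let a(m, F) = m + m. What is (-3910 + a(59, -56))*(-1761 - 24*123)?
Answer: 17871696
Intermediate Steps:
a(m, F) = 2*m
(-3910 + a(59, -56))*(-1761 - 24*123) = (-3910 + 2*59)*(-1761 - 24*123) = (-3910 + 118)*(-1761 - 2952) = -3792*(-4713) = 17871696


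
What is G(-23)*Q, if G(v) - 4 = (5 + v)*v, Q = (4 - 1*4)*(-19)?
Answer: 0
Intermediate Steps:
Q = 0 (Q = (4 - 4)*(-19) = 0*(-19) = 0)
G(v) = 4 + v*(5 + v) (G(v) = 4 + (5 + v)*v = 4 + v*(5 + v))
G(-23)*Q = (4 + (-23)² + 5*(-23))*0 = (4 + 529 - 115)*0 = 418*0 = 0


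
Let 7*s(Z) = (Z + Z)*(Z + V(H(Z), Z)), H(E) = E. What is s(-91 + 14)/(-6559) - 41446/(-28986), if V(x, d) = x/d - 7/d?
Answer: 111718847/95059587 ≈ 1.1753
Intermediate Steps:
V(x, d) = -7/d + x/d
s(Z) = 2*Z*(Z + (-7 + Z)/Z)/7 (s(Z) = ((Z + Z)*(Z + (-7 + Z)/Z))/7 = ((2*Z)*(Z + (-7 + Z)/Z))/7 = (2*Z*(Z + (-7 + Z)/Z))/7 = 2*Z*(Z + (-7 + Z)/Z)/7)
s(-91 + 14)/(-6559) - 41446/(-28986) = (-2 + 2*(-91 + 14)/7 + 2*(-91 + 14)²/7)/(-6559) - 41446/(-28986) = (-2 + (2/7)*(-77) + (2/7)*(-77)²)*(-1/6559) - 41446*(-1/28986) = (-2 - 22 + (2/7)*5929)*(-1/6559) + 20723/14493 = (-2 - 22 + 1694)*(-1/6559) + 20723/14493 = 1670*(-1/6559) + 20723/14493 = -1670/6559 + 20723/14493 = 111718847/95059587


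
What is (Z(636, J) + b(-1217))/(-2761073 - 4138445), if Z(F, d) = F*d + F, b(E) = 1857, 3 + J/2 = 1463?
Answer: -109389/405854 ≈ -0.26953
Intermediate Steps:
J = 2920 (J = -6 + 2*1463 = -6 + 2926 = 2920)
Z(F, d) = F + F*d
(Z(636, J) + b(-1217))/(-2761073 - 4138445) = (636*(1 + 2920) + 1857)/(-2761073 - 4138445) = (636*2921 + 1857)/(-6899518) = (1857756 + 1857)*(-1/6899518) = 1859613*(-1/6899518) = -109389/405854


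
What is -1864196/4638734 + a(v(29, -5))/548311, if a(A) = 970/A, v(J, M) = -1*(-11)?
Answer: -5619625665268/13989078830507 ≈ -0.40172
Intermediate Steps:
v(J, M) = 11
-1864196/4638734 + a(v(29, -5))/548311 = -1864196/4638734 + (970/11)/548311 = -1864196*1/4638734 + (970*(1/11))*(1/548311) = -932098/2319367 + (970/11)*(1/548311) = -932098/2319367 + 970/6031421 = -5619625665268/13989078830507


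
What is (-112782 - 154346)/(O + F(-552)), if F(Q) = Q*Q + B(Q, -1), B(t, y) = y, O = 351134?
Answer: -267128/655837 ≈ -0.40731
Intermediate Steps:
F(Q) = -1 + Q² (F(Q) = Q*Q - 1 = Q² - 1 = -1 + Q²)
(-112782 - 154346)/(O + F(-552)) = (-112782 - 154346)/(351134 + (-1 + (-552)²)) = -267128/(351134 + (-1 + 304704)) = -267128/(351134 + 304703) = -267128/655837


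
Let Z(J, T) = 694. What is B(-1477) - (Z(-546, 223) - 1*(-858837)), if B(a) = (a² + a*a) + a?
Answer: 3502050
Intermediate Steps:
B(a) = a + 2*a² (B(a) = (a² + a²) + a = 2*a² + a = a + 2*a²)
B(-1477) - (Z(-546, 223) - 1*(-858837)) = -1477*(1 + 2*(-1477)) - (694 - 1*(-858837)) = -1477*(1 - 2954) - (694 + 858837) = -1477*(-2953) - 1*859531 = 4361581 - 859531 = 3502050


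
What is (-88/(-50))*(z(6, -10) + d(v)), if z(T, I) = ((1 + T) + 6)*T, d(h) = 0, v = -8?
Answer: 3432/25 ≈ 137.28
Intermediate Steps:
z(T, I) = T*(7 + T) (z(T, I) = (7 + T)*T = T*(7 + T))
(-88/(-50))*(z(6, -10) + d(v)) = (-88/(-50))*(6*(7 + 6) + 0) = (-88*(-1/50))*(6*13 + 0) = 44*(78 + 0)/25 = (44/25)*78 = 3432/25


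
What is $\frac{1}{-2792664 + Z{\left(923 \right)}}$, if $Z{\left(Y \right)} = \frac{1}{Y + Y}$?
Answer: $- \frac{1846}{5155257743} \approx -3.5808 \cdot 10^{-7}$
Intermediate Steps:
$Z{\left(Y \right)} = \frac{1}{2 Y}$
$\frac{1}{-2792664 + Z{\left(923 \right)}} = \frac{1}{-2792664 + \frac{1}{2 \cdot 923}} = \frac{1}{-2792664 + \frac{1}{2} \cdot \frac{1}{923}} = \frac{1}{-2792664 + \frac{1}{1846}} = \frac{1}{- \frac{5155257743}{1846}} = - \frac{1846}{5155257743}$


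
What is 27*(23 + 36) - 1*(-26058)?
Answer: 27651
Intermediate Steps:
27*(23 + 36) - 1*(-26058) = 27*59 + 26058 = 1593 + 26058 = 27651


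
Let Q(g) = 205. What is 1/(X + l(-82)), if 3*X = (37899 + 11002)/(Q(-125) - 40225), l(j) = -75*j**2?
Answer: -120060/60546306901 ≈ -1.9829e-6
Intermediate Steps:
X = -48901/120060 (X = ((37899 + 11002)/(205 - 40225))/3 = (48901/(-40020))/3 = (48901*(-1/40020))/3 = (1/3)*(-48901/40020) = -48901/120060 ≈ -0.40730)
1/(X + l(-82)) = 1/(-48901/120060 - 75*(-82)**2) = 1/(-48901/120060 - 75*6724) = 1/(-48901/120060 - 504300) = 1/(-60546306901/120060) = -120060/60546306901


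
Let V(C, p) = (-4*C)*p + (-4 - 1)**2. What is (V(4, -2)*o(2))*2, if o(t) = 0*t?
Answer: 0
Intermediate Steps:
o(t) = 0
V(C, p) = 25 - 4*C*p (V(C, p) = -4*C*p + (-5)**2 = -4*C*p + 25 = 25 - 4*C*p)
(V(4, -2)*o(2))*2 = ((25 - 4*4*(-2))*0)*2 = ((25 + 32)*0)*2 = (57*0)*2 = 0*2 = 0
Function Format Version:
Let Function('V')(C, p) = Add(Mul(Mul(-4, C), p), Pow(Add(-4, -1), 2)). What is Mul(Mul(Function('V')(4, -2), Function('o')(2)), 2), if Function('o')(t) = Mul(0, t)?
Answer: 0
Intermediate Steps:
Function('o')(t) = 0
Function('V')(C, p) = Add(25, Mul(-4, C, p)) (Function('V')(C, p) = Add(Mul(-4, C, p), Pow(-5, 2)) = Add(Mul(-4, C, p), 25) = Add(25, Mul(-4, C, p)))
Mul(Mul(Function('V')(4, -2), Function('o')(2)), 2) = Mul(Mul(Add(25, Mul(-4, 4, -2)), 0), 2) = Mul(Mul(Add(25, 32), 0), 2) = Mul(Mul(57, 0), 2) = Mul(0, 2) = 0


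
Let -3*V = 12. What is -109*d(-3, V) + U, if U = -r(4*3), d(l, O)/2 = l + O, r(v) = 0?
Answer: 1526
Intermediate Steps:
V = -4 (V = -⅓*12 = -4)
d(l, O) = 2*O + 2*l (d(l, O) = 2*(l + O) = 2*(O + l) = 2*O + 2*l)
U = 0 (U = -1*0 = 0)
-109*d(-3, V) + U = -109*(2*(-4) + 2*(-3)) + 0 = -109*(-8 - 6) + 0 = -109*(-14) + 0 = 1526 + 0 = 1526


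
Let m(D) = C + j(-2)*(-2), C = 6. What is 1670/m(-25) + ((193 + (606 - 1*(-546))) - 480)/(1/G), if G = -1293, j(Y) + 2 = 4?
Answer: -1117610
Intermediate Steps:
j(Y) = 2 (j(Y) = -2 + 4 = 2)
m(D) = 2 (m(D) = 6 + 2*(-2) = 6 - 4 = 2)
1670/m(-25) + ((193 + (606 - 1*(-546))) - 480)/(1/G) = 1670/2 + ((193 + (606 - 1*(-546))) - 480)/(1/(-1293)) = 1670*(1/2) + ((193 + (606 + 546)) - 480)/(-1/1293) = 835 + ((193 + 1152) - 480)*(-1293) = 835 + (1345 - 480)*(-1293) = 835 + 865*(-1293) = 835 - 1118445 = -1117610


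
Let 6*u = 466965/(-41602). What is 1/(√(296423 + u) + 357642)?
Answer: 29757244968/10642415941421819 - 2*√513023875073237/10642415941421819 ≈ 2.7918e-6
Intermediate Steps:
u = -155655/83204 (u = (466965/(-41602))/6 = (466965*(-1/41602))/6 = (⅙)*(-466965/41602) = -155655/83204 ≈ -1.8708)
1/(√(296423 + u) + 357642) = 1/(√(296423 - 155655/83204) + 357642) = 1/(√(24663423637/83204) + 357642) = 1/(√513023875073237/41602 + 357642) = 1/(357642 + √513023875073237/41602)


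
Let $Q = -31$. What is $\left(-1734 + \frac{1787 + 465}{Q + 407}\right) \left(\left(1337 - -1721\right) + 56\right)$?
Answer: $- \frac{252908181}{47} \approx -5.381 \cdot 10^{6}$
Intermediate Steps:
$\left(-1734 + \frac{1787 + 465}{Q + 407}\right) \left(\left(1337 - -1721\right) + 56\right) = \left(-1734 + \frac{1787 + 465}{-31 + 407}\right) \left(\left(1337 - -1721\right) + 56\right) = \left(-1734 + \frac{2252}{376}\right) \left(\left(1337 + 1721\right) + 56\right) = \left(-1734 + 2252 \cdot \frac{1}{376}\right) \left(3058 + 56\right) = \left(-1734 + \frac{563}{94}\right) 3114 = \left(- \frac{162433}{94}\right) 3114 = - \frac{252908181}{47}$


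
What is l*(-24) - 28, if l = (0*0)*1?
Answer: -28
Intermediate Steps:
l = 0 (l = 0*1 = 0)
l*(-24) - 28 = 0*(-24) - 28 = 0 - 28 = -28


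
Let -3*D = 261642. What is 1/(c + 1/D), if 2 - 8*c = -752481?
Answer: 348856/32813526177 ≈ 1.0631e-5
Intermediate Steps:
c = 752483/8 (c = 1/4 - 1/8*(-752481) = 1/4 + 752481/8 = 752483/8 ≈ 94060.)
D = -87214 (D = -1/3*261642 = -87214)
1/(c + 1/D) = 1/(752483/8 + 1/(-87214)) = 1/(752483/8 - 1/87214) = 1/(32813526177/348856) = 348856/32813526177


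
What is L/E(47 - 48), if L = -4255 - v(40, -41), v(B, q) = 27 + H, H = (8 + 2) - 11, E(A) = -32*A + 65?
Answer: -4281/97 ≈ -44.134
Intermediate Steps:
E(A) = 65 - 32*A
H = -1 (H = 10 - 11 = -1)
v(B, q) = 26 (v(B, q) = 27 - 1 = 26)
L = -4281 (L = -4255 - 1*26 = -4255 - 26 = -4281)
L/E(47 - 48) = -4281/(65 - 32*(47 - 48)) = -4281/(65 - 32*(-1)) = -4281/(65 + 32) = -4281/97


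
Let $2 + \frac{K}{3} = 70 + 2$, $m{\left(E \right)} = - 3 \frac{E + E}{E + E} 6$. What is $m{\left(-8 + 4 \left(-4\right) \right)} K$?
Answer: $-3780$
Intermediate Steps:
$m{\left(E \right)} = -18$ ($m{\left(E \right)} = - 3 \frac{2 E}{2 E} 6 = - 3 \cdot 2 E \frac{1}{2 E} 6 = \left(-3\right) 1 \cdot 6 = \left(-3\right) 6 = -18$)
$K = 210$ ($K = -6 + 3 \left(70 + 2\right) = -6 + 3 \cdot 72 = -6 + 216 = 210$)
$m{\left(-8 + 4 \left(-4\right) \right)} K = \left(-18\right) 210 = -3780$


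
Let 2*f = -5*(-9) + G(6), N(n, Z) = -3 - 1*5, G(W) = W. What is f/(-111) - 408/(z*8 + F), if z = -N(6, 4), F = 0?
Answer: -1955/296 ≈ -6.6047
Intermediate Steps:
N(n, Z) = -8 (N(n, Z) = -3 - 5 = -8)
f = 51/2 (f = (-5*(-9) + 6)/2 = (45 + 6)/2 = (1/2)*51 = 51/2 ≈ 25.500)
z = 8 (z = -1*(-8) = 8)
f/(-111) - 408/(z*8 + F) = (51/2)/(-111) - 408/(8*8 + 0) = (51/2)*(-1/111) - 408/(64 + 0) = -17/74 - 408/64 = -17/74 - 408*1/64 = -17/74 - 51/8 = -1955/296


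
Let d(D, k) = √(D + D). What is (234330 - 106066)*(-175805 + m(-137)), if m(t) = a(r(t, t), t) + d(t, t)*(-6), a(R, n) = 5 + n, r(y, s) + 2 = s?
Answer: -22566383368 - 769584*I*√274 ≈ -2.2566e+10 - 1.2739e+7*I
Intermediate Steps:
r(y, s) = -2 + s
d(D, k) = √2*√D (d(D, k) = √(2*D) = √2*√D)
m(t) = 5 + t - 6*√2*√t (m(t) = (5 + t) + (√2*√t)*(-6) = (5 + t) - 6*√2*√t = 5 + t - 6*√2*√t)
(234330 - 106066)*(-175805 + m(-137)) = (234330 - 106066)*(-175805 + (5 - 137 - 6*√2*√(-137))) = 128264*(-175805 + (5 - 137 - 6*√2*I*√137)) = 128264*(-175805 + (5 - 137 - 6*I*√274)) = 128264*(-175805 + (-132 - 6*I*√274)) = 128264*(-175937 - 6*I*√274) = -22566383368 - 769584*I*√274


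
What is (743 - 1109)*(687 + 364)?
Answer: -384666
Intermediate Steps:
(743 - 1109)*(687 + 364) = -366*1051 = -384666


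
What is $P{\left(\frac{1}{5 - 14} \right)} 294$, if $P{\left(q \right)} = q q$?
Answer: $\frac{98}{27} \approx 3.6296$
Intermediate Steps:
$P{\left(q \right)} = q^{2}$
$P{\left(\frac{1}{5 - 14} \right)} 294 = \left(\frac{1}{5 - 14}\right)^{2} \cdot 294 = \left(\frac{1}{-9}\right)^{2} \cdot 294 = \left(- \frac{1}{9}\right)^{2} \cdot 294 = \frac{1}{81} \cdot 294 = \frac{98}{27}$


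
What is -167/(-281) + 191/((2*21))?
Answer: 60685/11802 ≈ 5.1419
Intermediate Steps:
-167/(-281) + 191/((2*21)) = -167*(-1/281) + 191/42 = 167/281 + 191*(1/42) = 167/281 + 191/42 = 60685/11802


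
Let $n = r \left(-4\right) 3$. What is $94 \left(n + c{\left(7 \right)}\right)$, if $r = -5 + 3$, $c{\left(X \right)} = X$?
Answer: $2914$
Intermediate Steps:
$r = -2$
$n = 24$ ($n = \left(-2\right) \left(-4\right) 3 = 8 \cdot 3 = 24$)
$94 \left(n + c{\left(7 \right)}\right) = 94 \left(24 + 7\right) = 94 \cdot 31 = 2914$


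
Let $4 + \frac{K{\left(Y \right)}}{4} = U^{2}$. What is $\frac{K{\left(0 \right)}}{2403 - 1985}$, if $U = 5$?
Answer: $\frac{42}{209} \approx 0.20096$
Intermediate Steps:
$K{\left(Y \right)} = 84$ ($K{\left(Y \right)} = -16 + 4 \cdot 5^{2} = -16 + 4 \cdot 25 = -16 + 100 = 84$)
$\frac{K{\left(0 \right)}}{2403 - 1985} = \frac{1}{2403 - 1985} \cdot 84 = \frac{1}{418} \cdot 84 = \frac{42}{209}$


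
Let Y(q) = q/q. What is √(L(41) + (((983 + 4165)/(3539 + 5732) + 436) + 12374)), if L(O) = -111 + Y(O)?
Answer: 4*√68226939238/9271 ≈ 112.70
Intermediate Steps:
Y(q) = 1
L(O) = -110 (L(O) = -111 + 1 = -110)
√(L(41) + (((983 + 4165)/(3539 + 5732) + 436) + 12374)) = √(-110 + (((983 + 4165)/(3539 + 5732) + 436) + 12374)) = √(-110 + ((5148/9271 + 436) + 12374)) = √(-110 + (4047304/9271 + 12374)) = √(-110 + 118766658/9271) = √(117746848/9271) = 4*√68226939238/9271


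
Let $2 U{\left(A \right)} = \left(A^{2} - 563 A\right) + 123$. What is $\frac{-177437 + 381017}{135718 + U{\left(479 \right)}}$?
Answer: $\frac{407160}{231323} \approx 1.7601$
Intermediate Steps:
$U{\left(A \right)} = \frac{123}{2} + \frac{A^{2}}{2} - \frac{563 A}{2}$ ($U{\left(A \right)} = \frac{\left(A^{2} - 563 A\right) + 123}{2} = \frac{123 + A^{2} - 563 A}{2} = \frac{123}{2} + \frac{A^{2}}{2} - \frac{563 A}{2}$)
$\frac{-177437 + 381017}{135718 + U{\left(479 \right)}} = \frac{-177437 + 381017}{135718 + \left(\frac{123}{2} + \frac{479^{2}}{2} - \frac{269677}{2}\right)} = \frac{203580}{135718 + \left(\frac{123}{2} + \frac{1}{2} \cdot 229441 - \frac{269677}{2}\right)} = \frac{203580}{135718 + \left(\frac{123}{2} + \frac{229441}{2} - \frac{269677}{2}\right)} = \frac{203580}{135718 - \frac{40113}{2}} = \frac{203580}{\frac{231323}{2}} = 203580 \cdot \frac{2}{231323} = \frac{407160}{231323}$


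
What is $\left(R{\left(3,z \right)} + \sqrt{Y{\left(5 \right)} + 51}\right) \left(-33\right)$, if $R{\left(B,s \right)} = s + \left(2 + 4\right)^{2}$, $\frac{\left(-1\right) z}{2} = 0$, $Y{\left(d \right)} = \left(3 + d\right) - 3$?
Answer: $-1188 - 66 \sqrt{14} \approx -1434.9$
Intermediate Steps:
$Y{\left(d \right)} = d$
$z = 0$ ($z = \left(-2\right) 0 = 0$)
$R{\left(B,s \right)} = 36 + s$ ($R{\left(B,s \right)} = s + 6^{2} = s + 36 = 36 + s$)
$\left(R{\left(3,z \right)} + \sqrt{Y{\left(5 \right)} + 51}\right) \left(-33\right) = \left(\left(36 + 0\right) + \sqrt{5 + 51}\right) \left(-33\right) = \left(36 + \sqrt{56}\right) \left(-33\right) = \left(36 + 2 \sqrt{14}\right) \left(-33\right) = -1188 - 66 \sqrt{14}$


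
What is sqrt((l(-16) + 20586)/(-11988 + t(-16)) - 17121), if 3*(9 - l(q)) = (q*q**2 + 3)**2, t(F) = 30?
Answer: I*sqrt(595416612385)/5979 ≈ 129.06*I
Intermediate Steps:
l(q) = 9 - (3 + q**3)**2/3 (l(q) = 9 - (q*q**2 + 3)**2/3 = 9 - (q**3 + 3)**2/3 = 9 - (3 + q**3)**2/3)
sqrt((l(-16) + 20586)/(-11988 + t(-16)) - 17121) = sqrt(((9 - (3 + (-16)**3)**2/3) + 20586)/(-11988 + 30) - 17121) = sqrt(((9 - (3 - 4096)**2/3) + 20586)/(-11958) - 17121) = sqrt(((9 - 1/3*(-4093)**2) + 20586)*(-1/11958) - 17121) = sqrt(((9 - 1/3*16752649) + 20586)*(-1/11958) - 17121) = sqrt(((9 - 16752649/3) + 20586)*(-1/11958) - 17121) = sqrt((-16752622/3 + 20586)*(-1/11958) - 17121) = sqrt(-16690864/3*(-1/11958) - 17121) = sqrt(8345432/17937 - 17121) = sqrt(-298753945/17937) = I*sqrt(595416612385)/5979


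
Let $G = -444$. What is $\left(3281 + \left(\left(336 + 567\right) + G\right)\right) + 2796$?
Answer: $6536$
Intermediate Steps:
$\left(3281 + \left(\left(336 + 567\right) + G\right)\right) + 2796 = \left(3281 + \left(\left(336 + 567\right) - 444\right)\right) + 2796 = \left(3281 + \left(903 - 444\right)\right) + 2796 = \left(3281 + 459\right) + 2796 = 3740 + 2796 = 6536$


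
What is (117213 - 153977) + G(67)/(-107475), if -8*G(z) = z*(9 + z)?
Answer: -7902420527/214950 ≈ -36764.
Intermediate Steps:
G(z) = -z*(9 + z)/8
(117213 - 153977) + G(67)/(-107475) = (117213 - 153977) - 1/8*67*(9 + 67)/(-107475) = -36764 - 1/8*67*76*(-1/107475) = -36764 - 1273/2*(-1/107475) = -36764 + 1273/214950 = -7902420527/214950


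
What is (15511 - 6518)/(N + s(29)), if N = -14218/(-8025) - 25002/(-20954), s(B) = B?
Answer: 756112779525/2687542336 ≈ 281.34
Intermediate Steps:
N = 249282511/84077925 (N = -14218*(-1/8025) - 25002*(-1/20954) = 14218/8025 + 12501/10477 = 249282511/84077925 ≈ 2.9649)
(15511 - 6518)/(N + s(29)) = (15511 - 6518)/(249282511/84077925 + 29) = 8993/(2687542336/84077925) = 8993*(84077925/2687542336) = 756112779525/2687542336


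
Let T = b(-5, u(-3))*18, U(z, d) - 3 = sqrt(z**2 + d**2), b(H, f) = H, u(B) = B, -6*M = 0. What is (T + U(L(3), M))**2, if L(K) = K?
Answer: 7056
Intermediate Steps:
M = 0 (M = -1/6*0 = 0)
U(z, d) = 3 + sqrt(d**2 + z**2) (U(z, d) = 3 + sqrt(z**2 + d**2) = 3 + sqrt(d**2 + z**2))
T = -90 (T = -5*18 = -90)
(T + U(L(3), M))**2 = (-90 + (3 + sqrt(0**2 + 3**2)))**2 = (-90 + (3 + sqrt(0 + 9)))**2 = (-90 + (3 + sqrt(9)))**2 = (-90 + (3 + 3))**2 = (-90 + 6)**2 = (-84)**2 = 7056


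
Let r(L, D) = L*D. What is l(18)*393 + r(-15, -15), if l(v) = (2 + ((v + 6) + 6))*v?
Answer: 226593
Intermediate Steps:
l(v) = v*(14 + v) (l(v) = (2 + ((6 + v) + 6))*v = (2 + (12 + v))*v = (14 + v)*v = v*(14 + v))
r(L, D) = D*L
l(18)*393 + r(-15, -15) = (18*(14 + 18))*393 - 15*(-15) = (18*32)*393 + 225 = 576*393 + 225 = 226368 + 225 = 226593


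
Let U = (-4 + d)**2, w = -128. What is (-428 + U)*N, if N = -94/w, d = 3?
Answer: -20069/64 ≈ -313.58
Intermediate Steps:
U = 1 (U = (-4 + 3)**2 = (-1)**2 = 1)
N = 47/64 (N = -94/(-128) = -94*(-1/128) = 47/64 ≈ 0.73438)
(-428 + U)*N = (-428 + 1)*(47/64) = -427*47/64 = -20069/64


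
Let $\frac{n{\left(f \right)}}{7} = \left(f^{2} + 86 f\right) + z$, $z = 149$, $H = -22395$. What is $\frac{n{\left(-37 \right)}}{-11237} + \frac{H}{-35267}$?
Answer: $\frac{662442631}{396295279} \approx 1.6716$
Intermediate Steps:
$n{\left(f \right)} = 1043 + 7 f^{2} + 602 f$ ($n{\left(f \right)} = 7 \left(\left(f^{2} + 86 f\right) + 149\right) = 7 \left(149 + f^{2} + 86 f\right) = 1043 + 7 f^{2} + 602 f$)
$\frac{n{\left(-37 \right)}}{-11237} + \frac{H}{-35267} = \frac{1043 + 7 \left(-37\right)^{2} + 602 \left(-37\right)}{-11237} - \frac{22395}{-35267} = \left(1043 + 7 \cdot 1369 - 22274\right) \left(- \frac{1}{11237}\right) - - \frac{22395}{35267} = \left(1043 + 9583 - 22274\right) \left(- \frac{1}{11237}\right) + \frac{22395}{35267} = \left(-11648\right) \left(- \frac{1}{11237}\right) + \frac{22395}{35267} = \frac{11648}{11237} + \frac{22395}{35267} = \frac{662442631}{396295279}$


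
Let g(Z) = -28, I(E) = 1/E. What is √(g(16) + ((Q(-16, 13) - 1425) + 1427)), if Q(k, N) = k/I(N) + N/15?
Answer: I*√52455/15 ≈ 15.269*I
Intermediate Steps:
Q(k, N) = N/15 + N*k (Q(k, N) = k/(1/N) + N/15 = k*N + N*(1/15) = N*k + N/15 = N/15 + N*k)
√(g(16) + ((Q(-16, 13) - 1425) + 1427)) = √(-28 + ((13*(1/15 - 16) - 1425) + 1427)) = √(-28 + ((13*(-239/15) - 1425) + 1427)) = √(-28 + ((-3107/15 - 1425) + 1427)) = √(-28 + (-24482/15 + 1427)) = √(-28 - 3077/15) = √(-3497/15) = I*√52455/15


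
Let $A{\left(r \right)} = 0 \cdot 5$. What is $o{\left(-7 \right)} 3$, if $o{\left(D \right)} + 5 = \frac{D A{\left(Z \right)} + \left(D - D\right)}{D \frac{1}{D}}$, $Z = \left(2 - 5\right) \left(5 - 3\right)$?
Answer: $-15$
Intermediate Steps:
$Z = -6$ ($Z = \left(-3\right) 2 = -6$)
$A{\left(r \right)} = 0$
$o{\left(D \right)} = -5$ ($o{\left(D \right)} = -5 + \frac{D 0 + \left(D - D\right)}{D \frac{1}{D}} = -5 + \frac{0 + 0}{1} = -5 + 0 \cdot 1 = -5 + 0 = -5$)
$o{\left(-7 \right)} 3 = \left(-5\right) 3 = -15$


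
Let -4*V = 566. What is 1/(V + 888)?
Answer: 2/1493 ≈ 0.0013396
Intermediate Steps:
V = -283/2 (V = -1/4*566 = -283/2 ≈ -141.50)
1/(V + 888) = 1/(-283/2 + 888) = 1/(1493/2) = 2/1493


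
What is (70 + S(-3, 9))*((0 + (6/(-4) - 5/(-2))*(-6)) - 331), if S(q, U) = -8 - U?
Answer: -17861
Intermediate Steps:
(70 + S(-3, 9))*((0 + (6/(-4) - 5/(-2))*(-6)) - 331) = (70 + (-8 - 1*9))*((0 + (6/(-4) - 5/(-2))*(-6)) - 331) = (70 + (-8 - 9))*((0 + (6*(-¼) - 5*(-½))*(-6)) - 331) = (70 - 17)*((0 + (-3/2 + 5/2)*(-6)) - 331) = 53*((0 + 1*(-6)) - 331) = 53*((0 - 6) - 331) = 53*(-6 - 331) = 53*(-337) = -17861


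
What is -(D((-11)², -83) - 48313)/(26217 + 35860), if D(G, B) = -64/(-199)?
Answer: 9614223/12353323 ≈ 0.77827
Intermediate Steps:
D(G, B) = 64/199 (D(G, B) = -64*(-1/199) = 64/199)
-(D((-11)², -83) - 48313)/(26217 + 35860) = -(64/199 - 48313)/(26217 + 35860) = -(-9614223)/(199*62077) = -1*(-9614223/12353323) = 9614223/12353323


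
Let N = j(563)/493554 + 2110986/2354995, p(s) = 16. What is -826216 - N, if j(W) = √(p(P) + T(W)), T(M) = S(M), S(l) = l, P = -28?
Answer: -1945736659906/2354995 - √579/493554 ≈ -8.2622e+5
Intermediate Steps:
T(M) = M
j(W) = √(16 + W)
N = 2110986/2354995 + √579/493554 (N = √(16 + 563)/493554 + 2110986/2354995 = √579*(1/493554) + 2110986*(1/2354995) = √579/493554 + 2110986/2354995 = 2110986/2354995 + √579/493554 ≈ 0.89644)
-826216 - N = -826216 - (2110986/2354995 + √579/493554) = -826216 + (-2110986/2354995 - √579/493554) = -1945736659906/2354995 - √579/493554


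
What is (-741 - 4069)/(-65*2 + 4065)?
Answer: -962/787 ≈ -1.2224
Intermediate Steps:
(-741 - 4069)/(-65*2 + 4065) = -4810/(-130 + 4065) = -4810/3935 = -4810*1/3935 = -962/787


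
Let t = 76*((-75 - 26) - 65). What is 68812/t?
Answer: -17203/3154 ≈ -5.4543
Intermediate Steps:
t = -12616 (t = 76*(-101 - 65) = 76*(-166) = -12616)
68812/t = 68812/(-12616) = 68812*(-1/12616) = -17203/3154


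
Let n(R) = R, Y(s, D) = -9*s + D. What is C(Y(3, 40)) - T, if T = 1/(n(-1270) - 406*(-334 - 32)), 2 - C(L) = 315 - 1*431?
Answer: 17384467/147326 ≈ 118.00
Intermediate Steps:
Y(s, D) = D - 9*s
C(L) = 118 (C(L) = 2 - (315 - 1*431) = 2 - (315 - 431) = 2 - 1*(-116) = 2 + 116 = 118)
T = 1/147326 (T = 1/(-1270 - 406*(-334 - 32)) = 1/(-1270 - 406*(-366)) = 1/(-1270 + 148596) = 1/147326 ≈ 6.7877e-6)
C(Y(3, 40)) - T = 118 - 1*1/147326 = 118 - 1/147326 = 17384467/147326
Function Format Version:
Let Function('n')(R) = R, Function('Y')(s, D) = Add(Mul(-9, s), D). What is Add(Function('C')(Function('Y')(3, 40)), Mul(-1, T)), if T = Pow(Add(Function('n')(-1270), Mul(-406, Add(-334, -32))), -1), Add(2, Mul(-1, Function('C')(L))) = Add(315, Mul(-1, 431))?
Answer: Rational(17384467, 147326) ≈ 118.00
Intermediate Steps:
Function('Y')(s, D) = Add(D, Mul(-9, s))
Function('C')(L) = 118 (Function('C')(L) = Add(2, Mul(-1, Add(315, Mul(-1, 431)))) = Add(2, Mul(-1, Add(315, -431))) = Add(2, Mul(-1, -116)) = Add(2, 116) = 118)
T = Rational(1, 147326) (T = Pow(Add(-1270, Mul(-406, Add(-334, -32))), -1) = Pow(Add(-1270, Mul(-406, -366)), -1) = Pow(Add(-1270, 148596), -1) = Pow(147326, -1) = Rational(1, 147326) ≈ 6.7877e-6)
Add(Function('C')(Function('Y')(3, 40)), Mul(-1, T)) = Add(118, Mul(-1, Rational(1, 147326))) = Add(118, Rational(-1, 147326)) = Rational(17384467, 147326)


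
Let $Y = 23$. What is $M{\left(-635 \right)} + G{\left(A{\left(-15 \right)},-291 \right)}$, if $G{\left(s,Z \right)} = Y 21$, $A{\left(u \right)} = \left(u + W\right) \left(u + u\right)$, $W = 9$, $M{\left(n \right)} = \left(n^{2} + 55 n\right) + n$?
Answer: $368148$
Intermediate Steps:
$M{\left(n \right)} = n^{2} + 56 n$
$A{\left(u \right)} = 2 u \left(9 + u\right)$ ($A{\left(u \right)} = \left(u + 9\right) \left(u + u\right) = \left(9 + u\right) 2 u = 2 u \left(9 + u\right)$)
$G{\left(s,Z \right)} = 483$ ($G{\left(s,Z \right)} = 23 \cdot 21 = 483$)
$M{\left(-635 \right)} + G{\left(A{\left(-15 \right)},-291 \right)} = - 635 \left(56 - 635\right) + 483 = \left(-635\right) \left(-579\right) + 483 = 367665 + 483 = 368148$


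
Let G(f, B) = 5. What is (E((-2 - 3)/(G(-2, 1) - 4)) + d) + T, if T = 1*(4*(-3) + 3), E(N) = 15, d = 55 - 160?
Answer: -99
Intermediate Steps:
d = -105
T = -9 (T = 1*(-12 + 3) = 1*(-9) = -9)
(E((-2 - 3)/(G(-2, 1) - 4)) + d) + T = (15 - 105) - 9 = -90 - 9 = -99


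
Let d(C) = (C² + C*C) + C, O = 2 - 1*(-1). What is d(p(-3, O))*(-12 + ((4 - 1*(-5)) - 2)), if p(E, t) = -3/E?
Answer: -15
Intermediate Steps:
O = 3 (O = 2 + 1 = 3)
d(C) = C + 2*C² (d(C) = (C² + C²) + C = 2*C² + C = C + 2*C²)
d(p(-3, O))*(-12 + ((4 - 1*(-5)) - 2)) = ((-3/(-3))*(1 + 2*(-3/(-3))))*(-12 + ((4 - 1*(-5)) - 2)) = ((-3*(-⅓))*(1 + 2*(-3*(-⅓))))*(-12 + ((4 + 5) - 2)) = (1*(1 + 2*1))*(-12 + (9 - 2)) = (1*(1 + 2))*(-12 + 7) = (1*3)*(-5) = 3*(-5) = -15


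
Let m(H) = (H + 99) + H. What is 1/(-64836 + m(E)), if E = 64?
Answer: -1/64609 ≈ -1.5478e-5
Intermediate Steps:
m(H) = 99 + 2*H (m(H) = (99 + H) + H = 99 + 2*H)
1/(-64836 + m(E)) = 1/(-64836 + (99 + 2*64)) = 1/(-64836 + (99 + 128)) = 1/(-64836 + 227) = 1/(-64609) = -1/64609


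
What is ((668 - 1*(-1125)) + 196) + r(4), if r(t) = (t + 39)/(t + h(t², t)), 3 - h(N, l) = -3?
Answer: 19933/10 ≈ 1993.3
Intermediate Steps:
h(N, l) = 6 (h(N, l) = 3 - 1*(-3) = 3 + 3 = 6)
r(t) = (39 + t)/(6 + t) (r(t) = (t + 39)/(t + 6) = (39 + t)/(6 + t))
((668 - 1*(-1125)) + 196) + r(4) = ((668 - 1*(-1125)) + 196) + (39 + 4)/(6 + 4) = ((668 + 1125) + 196) + 43/10 = (1793 + 196) + (⅒)*43 = 1989 + 43/10 = 19933/10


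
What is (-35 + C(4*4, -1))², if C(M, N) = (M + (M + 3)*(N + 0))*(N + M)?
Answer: 6400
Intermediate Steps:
C(M, N) = (M + N)*(M + N*(3 + M)) (C(M, N) = (M + (3 + M)*N)*(M + N) = (M + N*(3 + M))*(M + N) = (M + N)*(M + N*(3 + M)))
(-35 + C(4*4, -1))² = (-35 + ((4*4)² + 3*(-1)² + (4*4)*(-1)² - (4*4)² + 4*(4*4)*(-1)))² = (-35 + (16² + 3*1 + 16*1 - 1*16² + 4*16*(-1)))² = (-35 + (256 + 3 + 16 - 1*256 - 64))² = (-35 + (256 + 3 + 16 - 256 - 64))² = (-35 - 45)² = (-80)² = 6400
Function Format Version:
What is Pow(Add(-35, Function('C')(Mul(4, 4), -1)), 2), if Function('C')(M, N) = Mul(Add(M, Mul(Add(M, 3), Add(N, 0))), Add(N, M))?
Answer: 6400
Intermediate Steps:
Function('C')(M, N) = Mul(Add(M, N), Add(M, Mul(N, Add(3, M)))) (Function('C')(M, N) = Mul(Add(M, Mul(Add(3, M), N)), Add(M, N)) = Mul(Add(M, Mul(N, Add(3, M))), Add(M, N)) = Mul(Add(M, N), Add(M, Mul(N, Add(3, M)))))
Pow(Add(-35, Function('C')(Mul(4, 4), -1)), 2) = Pow(Add(-35, Add(Pow(Mul(4, 4), 2), Mul(3, Pow(-1, 2)), Mul(Mul(4, 4), Pow(-1, 2)), Mul(-1, Pow(Mul(4, 4), 2)), Mul(4, Mul(4, 4), -1))), 2) = Pow(Add(-35, Add(Pow(16, 2), Mul(3, 1), Mul(16, 1), Mul(-1, Pow(16, 2)), Mul(4, 16, -1))), 2) = Pow(Add(-35, Add(256, 3, 16, Mul(-1, 256), -64)), 2) = Pow(Add(-35, Add(256, 3, 16, -256, -64)), 2) = Pow(Add(-35, -45), 2) = Pow(-80, 2) = 6400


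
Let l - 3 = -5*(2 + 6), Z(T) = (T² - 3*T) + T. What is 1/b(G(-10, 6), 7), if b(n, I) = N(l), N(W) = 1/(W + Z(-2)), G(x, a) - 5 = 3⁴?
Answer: -29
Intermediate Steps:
G(x, a) = 86 (G(x, a) = 5 + 3⁴ = 5 + 81 = 86)
Z(T) = T² - 2*T
l = -37 (l = 3 - 5*(2 + 6) = 3 - 5*8 = 3 - 40 = -37)
N(W) = 1/(8 + W) (N(W) = 1/(W - 2*(-2 - 2)) = 1/(W - 2*(-4)) = 1/(W + 8) = 1/(8 + W))
b(n, I) = -1/29 (b(n, I) = 1/(8 - 37) = 1/(-29) = -1/29)
1/b(G(-10, 6), 7) = 1/(-1/29) = -29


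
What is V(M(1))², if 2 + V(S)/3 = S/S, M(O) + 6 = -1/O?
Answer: 9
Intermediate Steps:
M(O) = -6 - 1/O
V(S) = -3 (V(S) = -6 + 3*(S/S) = -6 + 3*1 = -6 + 3 = -3)
V(M(1))² = (-3)² = 9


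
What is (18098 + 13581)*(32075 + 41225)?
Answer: 2322070700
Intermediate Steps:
(18098 + 13581)*(32075 + 41225) = 31679*73300 = 2322070700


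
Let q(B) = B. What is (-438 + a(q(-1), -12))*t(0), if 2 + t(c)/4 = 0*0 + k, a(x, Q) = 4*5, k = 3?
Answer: -1672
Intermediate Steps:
a(x, Q) = 20
t(c) = 4 (t(c) = -8 + 4*(0*0 + 3) = -8 + 4*(0 + 3) = -8 + 4*3 = -8 + 12 = 4)
(-438 + a(q(-1), -12))*t(0) = (-438 + 20)*4 = -418*4 = -1672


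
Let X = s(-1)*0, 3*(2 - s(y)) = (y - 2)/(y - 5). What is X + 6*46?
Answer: 276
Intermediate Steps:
s(y) = 2 - (-2 + y)/(3*(-5 + y)) (s(y) = 2 - (y - 2)/(3*(y - 5)) = 2 - (-2 + y)/(3*(-5 + y)))
X = 0 (X = ((-28 + 5*(-1))/(3*(-5 - 1)))*0 = ((⅓)*(-28 - 5)/(-6))*0 = ((⅓)*(-⅙)*(-33))*0 = (11/6)*0 = 0)
X + 6*46 = 0 + 6*46 = 0 + 276 = 276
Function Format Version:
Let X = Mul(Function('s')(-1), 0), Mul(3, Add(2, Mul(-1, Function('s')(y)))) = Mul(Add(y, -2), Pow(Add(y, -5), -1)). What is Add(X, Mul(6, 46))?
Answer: 276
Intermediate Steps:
Function('s')(y) = Add(2, Mul(Rational(-1, 3), Pow(Add(-5, y), -1), Add(-2, y))) (Function('s')(y) = Add(2, Mul(Rational(-1, 3), Mul(Add(y, -2), Pow(Add(y, -5), -1)))) = Add(2, Mul(Rational(-1, 3), Mul(Add(-2, y), Pow(Add(-5, y), -1)))) = Add(2, Mul(Rational(-1, 3), Mul(Pow(Add(-5, y), -1), Add(-2, y)))) = Add(2, Mul(Rational(-1, 3), Pow(Add(-5, y), -1), Add(-2, y))))
X = 0 (X = Mul(Mul(Rational(1, 3), Pow(Add(-5, -1), -1), Add(-28, Mul(5, -1))), 0) = Mul(Mul(Rational(1, 3), Pow(-6, -1), Add(-28, -5)), 0) = Mul(Mul(Rational(1, 3), Rational(-1, 6), -33), 0) = Mul(Rational(11, 6), 0) = 0)
Add(X, Mul(6, 46)) = Add(0, Mul(6, 46)) = Add(0, 276) = 276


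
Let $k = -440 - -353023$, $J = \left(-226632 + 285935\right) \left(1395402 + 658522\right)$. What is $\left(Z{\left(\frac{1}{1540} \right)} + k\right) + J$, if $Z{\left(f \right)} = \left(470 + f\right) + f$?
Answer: $\frac{93789240179251}{770} \approx 1.218 \cdot 10^{11}$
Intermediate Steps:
$J = 121803854972$ ($J = 59303 \cdot 2053924 = 121803854972$)
$Z{\left(f \right)} = 470 + 2 f$
$k = 352583$ ($k = -440 + 353023 = 352583$)
$\left(Z{\left(\frac{1}{1540} \right)} + k\right) + J = \left(\left(470 + \frac{2}{1540}\right) + 352583\right) + 121803854972 = \left(\left(470 + 2 \cdot \frac{1}{1540}\right) + 352583\right) + 121803854972 = \left(\left(470 + \frac{1}{770}\right) + 352583\right) + 121803854972 = \left(\frac{361901}{770} + 352583\right) + 121803854972 = \frac{271850811}{770} + 121803854972 = \frac{93789240179251}{770}$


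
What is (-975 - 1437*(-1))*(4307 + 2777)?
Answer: 3272808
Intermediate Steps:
(-975 - 1437*(-1))*(4307 + 2777) = (-975 + 1437)*7084 = 462*7084 = 3272808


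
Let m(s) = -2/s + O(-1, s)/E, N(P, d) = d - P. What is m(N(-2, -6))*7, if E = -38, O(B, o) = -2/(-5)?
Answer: 651/190 ≈ 3.4263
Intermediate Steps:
O(B, o) = ⅖ (O(B, o) = -2*(-⅕) = ⅖)
m(s) = -1/95 - 2/s (m(s) = -2/s + (⅖)/(-38) = -2/s + (⅖)*(-1/38) = -2/s - 1/95 = -1/95 - 2/s)
m(N(-2, -6))*7 = ((-190 - (-6 - 1*(-2)))/(95*(-6 - 1*(-2))))*7 = ((-190 - (-6 + 2))/(95*(-6 + 2)))*7 = ((1/95)*(-190 - 1*(-4))/(-4))*7 = ((1/95)*(-¼)*(-190 + 4))*7 = ((1/95)*(-¼)*(-186))*7 = (93/190)*7 = 651/190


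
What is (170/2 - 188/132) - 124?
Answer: -1334/33 ≈ -40.424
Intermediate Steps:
(170/2 - 188/132) - 124 = (170*(½) - 188*1/132) - 124 = (85 - 47/33) - 124 = 2758/33 - 124 = -1334/33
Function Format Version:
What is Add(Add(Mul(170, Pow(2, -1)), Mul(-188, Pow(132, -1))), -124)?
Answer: Rational(-1334, 33) ≈ -40.424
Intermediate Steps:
Add(Add(Mul(170, Pow(2, -1)), Mul(-188, Pow(132, -1))), -124) = Add(Add(Mul(170, Rational(1, 2)), Mul(-188, Rational(1, 132))), -124) = Add(Add(85, Rational(-47, 33)), -124) = Add(Rational(2758, 33), -124) = Rational(-1334, 33)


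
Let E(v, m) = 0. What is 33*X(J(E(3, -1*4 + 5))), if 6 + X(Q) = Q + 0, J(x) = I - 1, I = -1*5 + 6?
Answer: -198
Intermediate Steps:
I = 1 (I = -5 + 6 = 1)
J(x) = 0 (J(x) = 1 - 1 = 0)
X(Q) = -6 + Q (X(Q) = -6 + (Q + 0) = -6 + Q)
33*X(J(E(3, -1*4 + 5))) = 33*(-6 + 0) = 33*(-6) = -198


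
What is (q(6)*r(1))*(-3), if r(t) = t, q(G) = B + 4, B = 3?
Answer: -21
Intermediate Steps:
q(G) = 7 (q(G) = 3 + 4 = 7)
(q(6)*r(1))*(-3) = (7*1)*(-3) = 7*(-3) = -21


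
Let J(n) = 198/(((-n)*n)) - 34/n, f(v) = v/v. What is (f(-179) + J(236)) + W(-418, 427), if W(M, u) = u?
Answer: 11914833/27848 ≈ 427.85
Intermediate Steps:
f(v) = 1
J(n) = -198/n² - 34/n (J(n) = 198/((-n²)) - 34/n = 198*(-1/n²) - 34/n = -198/n² - 34/n)
(f(-179) + J(236)) + W(-418, 427) = (1 + 2*(-99 - 17*236)/236²) + 427 = (1 + 2*(1/55696)*(-99 - 4012)) + 427 = (1 + 2*(1/55696)*(-4111)) + 427 = (1 - 4111/27848) + 427 = 23737/27848 + 427 = 11914833/27848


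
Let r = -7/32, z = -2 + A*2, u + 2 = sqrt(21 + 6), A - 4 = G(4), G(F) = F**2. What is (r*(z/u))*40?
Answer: -665/23 - 1995*sqrt(3)/46 ≈ -104.03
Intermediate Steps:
A = 20 (A = 4 + 4**2 = 4 + 16 = 20)
u = -2 + 3*sqrt(3) (u = -2 + sqrt(21 + 6) = -2 + sqrt(27) = -2 + 3*sqrt(3) ≈ 3.1962)
z = 38 (z = -2 + 20*2 = -2 + 40 = 38)
r = -7/32 (r = -7*1/32 = -7/32 ≈ -0.21875)
(r*(z/u))*40 = -133/(16*(-2 + 3*sqrt(3)))*40 = -665/(2*(-2 + 3*sqrt(3)))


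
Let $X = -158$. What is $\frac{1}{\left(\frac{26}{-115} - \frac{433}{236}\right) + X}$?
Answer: $- \frac{27140}{4344051} \approx -0.0062476$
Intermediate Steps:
$\frac{1}{\left(\frac{26}{-115} - \frac{433}{236}\right) + X} = \frac{1}{\left(\frac{26}{-115} - \frac{433}{236}\right) - 158} = \frac{1}{\left(26 \left(- \frac{1}{115}\right) - \frac{433}{236}\right) - 158} = \frac{1}{\left(- \frac{26}{115} - \frac{433}{236}\right) - 158} = \frac{1}{- \frac{55931}{27140} - 158} = \frac{1}{- \frac{4344051}{27140}} = - \frac{27140}{4344051}$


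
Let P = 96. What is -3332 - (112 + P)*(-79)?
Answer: 13100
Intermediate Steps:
-3332 - (112 + P)*(-79) = -3332 - (112 + 96)*(-79) = -3332 - 208*(-79) = -3332 - 1*(-16432) = -3332 + 16432 = 13100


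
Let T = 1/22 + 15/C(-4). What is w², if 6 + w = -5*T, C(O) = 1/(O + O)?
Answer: 170641969/484 ≈ 3.5257e+5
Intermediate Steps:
C(O) = 1/(2*O)
T = -2639/22 (T = 1/22 + 15/(((½)/(-4))) = 1*(1/22) + 15/(((½)*(-¼))) = 1/22 + 15/(-⅛) = 1/22 + 15*(-8) = 1/22 - 120 = -2639/22 ≈ -119.95)
w = 13063/22 (w = -6 - 5*(-2639/22) = -6 + 13195/22 = 13063/22 ≈ 593.77)
w² = (13063/22)² = 170641969/484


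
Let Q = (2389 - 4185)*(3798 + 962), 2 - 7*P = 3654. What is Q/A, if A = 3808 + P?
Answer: -14960680/5751 ≈ -2601.4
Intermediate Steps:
P = -3652/7 (P = 2/7 - ⅐*3654 = 2/7 - 522 = -3652/7 ≈ -521.71)
A = 23004/7 (A = 3808 - 3652/7 = 23004/7 ≈ 3286.3)
Q = -8548960 (Q = -1796*4760 = -8548960)
Q/A = -8548960/23004/7 = -8548960*7/23004 = -14960680/5751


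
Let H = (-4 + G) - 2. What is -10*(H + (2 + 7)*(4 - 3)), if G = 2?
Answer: -50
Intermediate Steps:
H = -4 (H = (-4 + 2) - 2 = -2 - 2 = -4)
-10*(H + (2 + 7)*(4 - 3)) = -10*(-4 + (2 + 7)*(4 - 3)) = -10*(-4 + 9*1) = -10*(-4 + 9) = -10*5 = -50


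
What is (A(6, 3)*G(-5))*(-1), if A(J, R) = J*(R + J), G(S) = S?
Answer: 270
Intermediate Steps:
A(J, R) = J*(J + R)
(A(6, 3)*G(-5))*(-1) = ((6*(6 + 3))*(-5))*(-1) = ((6*9)*(-5))*(-1) = (54*(-5))*(-1) = -270*(-1) = 270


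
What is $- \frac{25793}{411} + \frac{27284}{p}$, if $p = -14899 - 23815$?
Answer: $- \frac{504881963}{7955727} \approx -63.461$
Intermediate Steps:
$p = -38714$ ($p = -14899 - 23815 = -38714$)
$- \frac{25793}{411} + \frac{27284}{p} = - \frac{25793}{411} + \frac{27284}{-38714} = \left(-25793\right) \frac{1}{411} + 27284 \left(- \frac{1}{38714}\right) = - \frac{25793}{411} - \frac{13642}{19357} = - \frac{504881963}{7955727}$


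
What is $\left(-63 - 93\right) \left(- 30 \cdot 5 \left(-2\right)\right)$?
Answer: $-46800$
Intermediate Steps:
$\left(-63 - 93\right) \left(- 30 \cdot 5 \left(-2\right)\right) = - 156 \left(\left(-30\right) \left(-10\right)\right) = \left(-156\right) 300 = -46800$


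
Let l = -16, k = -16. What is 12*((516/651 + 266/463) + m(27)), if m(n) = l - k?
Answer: 1648296/100471 ≈ 16.406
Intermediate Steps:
m(n) = 0 (m(n) = -16 - 1*(-16) = -16 + 16 = 0)
12*((516/651 + 266/463) + m(27)) = 12*((516/651 + 266/463) + 0) = 12*((516*(1/651) + 266*(1/463)) + 0) = 12*((172/217 + 266/463) + 0) = 12*(137358/100471 + 0) = 12*(137358/100471) = 1648296/100471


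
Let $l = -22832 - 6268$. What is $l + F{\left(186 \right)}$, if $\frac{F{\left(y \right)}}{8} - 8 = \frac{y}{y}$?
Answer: $-29028$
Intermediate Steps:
$F{\left(y \right)} = 72$ ($F{\left(y \right)} = 64 + 8 \frac{y}{y} = 64 + 8 \cdot 1 = 64 + 8 = 72$)
$l = -29100$ ($l = -22832 - 6268 = -29100$)
$l + F{\left(186 \right)} = -29100 + 72 = -29028$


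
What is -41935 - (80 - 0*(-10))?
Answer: -42015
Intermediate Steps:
-41935 - (80 - 0*(-10)) = -41935 - (80 - 70*0) = -41935 - (80 + 0) = -41935 - 1*80 = -41935 - 80 = -42015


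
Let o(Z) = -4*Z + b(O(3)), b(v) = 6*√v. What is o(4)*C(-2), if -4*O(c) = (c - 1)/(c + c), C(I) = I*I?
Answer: -64 + 4*I*√3 ≈ -64.0 + 6.9282*I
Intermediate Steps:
C(I) = I²
O(c) = -(-1 + c)/(8*c) (O(c) = -(c - 1)/(4*(c + c)) = -(-1 + c)/(4*(2*c)) = -(-1 + c)*1/(2*c)/4 = -(-1 + c)/(8*c))
o(Z) = -4*Z + I*√3 (o(Z) = -4*Z + 6*√((⅛)*(1 - 1*3)/3) = -4*Z + 6*√((⅛)*(⅓)*(1 - 3)) = -4*Z + 6*√((⅛)*(⅓)*(-2)) = -4*Z + 6*√(-1/12) = -4*Z + 6*(I*√3/6) = -4*Z + I*√3)
o(4)*C(-2) = (-4*4 + I*√3)*(-2)² = (-16 + I*√3)*4 = -64 + 4*I*√3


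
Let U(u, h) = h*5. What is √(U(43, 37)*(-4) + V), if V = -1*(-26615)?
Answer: 15*√115 ≈ 160.86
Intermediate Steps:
U(u, h) = 5*h
V = 26615
√(U(43, 37)*(-4) + V) = √((5*37)*(-4) + 26615) = √(185*(-4) + 26615) = √(-740 + 26615) = √25875 = 15*√115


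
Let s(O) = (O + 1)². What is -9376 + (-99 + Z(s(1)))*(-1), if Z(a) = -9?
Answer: -9268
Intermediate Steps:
s(O) = (1 + O)²
-9376 + (-99 + Z(s(1)))*(-1) = -9376 + (-99 - 9)*(-1) = -9376 - 108*(-1) = -9376 + 108 = -9268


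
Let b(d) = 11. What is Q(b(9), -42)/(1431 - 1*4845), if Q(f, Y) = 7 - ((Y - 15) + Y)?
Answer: -53/1707 ≈ -0.031049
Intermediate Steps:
Q(f, Y) = 22 - 2*Y (Q(f, Y) = 7 - ((-15 + Y) + Y) = 7 - (-15 + 2*Y) = 7 + (15 - 2*Y) = 22 - 2*Y)
Q(b(9), -42)/(1431 - 1*4845) = (22 - 2*(-42))/(1431 - 1*4845) = (22 + 84)/(1431 - 4845) = 106/(-3414) = 106*(-1/3414) = -53/1707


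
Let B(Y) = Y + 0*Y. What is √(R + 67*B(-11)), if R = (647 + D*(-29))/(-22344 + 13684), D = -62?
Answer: I*√552929309/866 ≈ 27.153*I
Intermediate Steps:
B(Y) = Y (B(Y) = Y + 0 = Y)
R = -489/1732 (R = (647 - 62*(-29))/(-22344 + 13684) = (647 + 1798)/(-8660) = 2445*(-1/8660) = -489/1732 ≈ -0.28233)
√(R + 67*B(-11)) = √(-489/1732 + 67*(-11)) = √(-489/1732 - 737) = √(-1276973/1732) = I*√552929309/866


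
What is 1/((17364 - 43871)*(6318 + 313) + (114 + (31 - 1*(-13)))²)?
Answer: -1/175742953 ≈ -5.6901e-9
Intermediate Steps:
1/((17364 - 43871)*(6318 + 313) + (114 + (31 - 1*(-13)))²) = 1/(-26507*6631 + (114 + (31 + 13))²) = 1/(-175767917 + (114 + 44)²) = 1/(-175767917 + 158²) = 1/(-175767917 + 24964) = 1/(-175742953) = -1/175742953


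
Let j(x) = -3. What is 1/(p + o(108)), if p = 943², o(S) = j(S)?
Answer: 1/889246 ≈ 1.1245e-6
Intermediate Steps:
o(S) = -3
p = 889249
1/(p + o(108)) = 1/(889249 - 3) = 1/889246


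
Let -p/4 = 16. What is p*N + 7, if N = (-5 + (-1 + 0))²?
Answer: -2297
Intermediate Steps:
p = -64 (p = -4*16 = -64)
N = 36 (N = (-5 - 1)² = (-6)² = 36)
p*N + 7 = -64*36 + 7 = -2304 + 7 = -2297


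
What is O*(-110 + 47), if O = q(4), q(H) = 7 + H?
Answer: -693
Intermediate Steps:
O = 11 (O = 7 + 4 = 11)
O*(-110 + 47) = 11*(-110 + 47) = 11*(-63) = -693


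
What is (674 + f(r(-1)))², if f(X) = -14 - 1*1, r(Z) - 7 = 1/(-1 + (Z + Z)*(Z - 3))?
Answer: 434281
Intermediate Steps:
r(Z) = 7 + 1/(-1 + 2*Z*(-3 + Z)) (r(Z) = 7 + 1/(-1 + (Z + Z)*(Z - 3)) = 7 + 1/(-1 + (2*Z)*(-3 + Z)) = 7 + 1/(-1 + 2*Z*(-3 + Z)))
f(X) = -15 (f(X) = -14 - 1 = -15)
(674 + f(r(-1)))² = (674 - 15)² = 659² = 434281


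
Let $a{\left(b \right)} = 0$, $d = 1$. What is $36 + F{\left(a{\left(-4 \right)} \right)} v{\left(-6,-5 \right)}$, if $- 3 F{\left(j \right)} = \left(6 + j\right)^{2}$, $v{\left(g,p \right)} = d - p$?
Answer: $-36$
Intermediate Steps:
$v{\left(g,p \right)} = 1 - p$
$F{\left(j \right)} = - \frac{\left(6 + j\right)^{2}}{3}$
$36 + F{\left(a{\left(-4 \right)} \right)} v{\left(-6,-5 \right)} = 36 + - \frac{\left(6 + 0\right)^{2}}{3} \left(1 - -5\right) = 36 + - \frac{6^{2}}{3} \left(1 + 5\right) = 36 + \left(- \frac{1}{3}\right) 36 \cdot 6 = 36 - 72 = -36$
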